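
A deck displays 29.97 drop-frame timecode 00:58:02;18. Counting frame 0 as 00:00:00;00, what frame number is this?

As if non-drop at 30 labels/s: (0 × 3600 + 58 × 60 + 2) × 30 + 18 = 104478.
Minute boundaries passed: 58; those not divisible by 10: 58 − 5 = 53; dropped labels = 2 × 53 = 106.
Actual frame index = 104478 − 106 = 104372.

104372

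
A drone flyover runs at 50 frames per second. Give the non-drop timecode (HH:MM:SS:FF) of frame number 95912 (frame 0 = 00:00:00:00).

00:31:58:12

95912 ÷ 50 = 1918 full seconds, remainder 12 frames.
1918 s = 0 h 31 min 58 s.
Timecode: 00:31:58:12.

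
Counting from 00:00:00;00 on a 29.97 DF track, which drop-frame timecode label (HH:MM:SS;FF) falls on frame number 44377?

00:24:40;21

Each 10-minute DF block holds 10 × 60 × 30 − 9 × 2 = 17982 frames. 44377 ÷ 17982 → 2 full blocks, remainder 8413.
Within the partial block the first minute is 1800 frames and each further minute 1798, so 4 further minute boundaries passed. Total skipped labels = 18 × 2 + 2 × 4 = 44.
Non-drop label index = 44377 + 44 = 44421; at 30 labels/s that is 00:24:40:21, i.e. DF 00:24:40;21.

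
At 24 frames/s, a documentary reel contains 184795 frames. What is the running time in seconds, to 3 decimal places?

7699.792 seconds

Running time = 184795 × 1/24 = 184795/24 s ≈ 7699.792 s.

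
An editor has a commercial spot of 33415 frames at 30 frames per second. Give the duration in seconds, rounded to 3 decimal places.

Running time = 33415 × 1/30 = 6683/6 s ≈ 1113.833 s.

1113.833 seconds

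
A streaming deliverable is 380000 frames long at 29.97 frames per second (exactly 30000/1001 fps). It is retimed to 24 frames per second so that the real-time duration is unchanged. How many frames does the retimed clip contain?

Target frames = source frames × (target rate / source rate) = 380000 × (24)/(30000/1001) = 380000 × 1001/1250 = 304304.

304304 frames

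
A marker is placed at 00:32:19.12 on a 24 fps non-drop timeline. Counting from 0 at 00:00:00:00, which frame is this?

Total seconds to the label: (0 × 3600 + 32 × 60 + 19) = 1939.
Frame index = 1939 × 24 + 12 = 46548.

46548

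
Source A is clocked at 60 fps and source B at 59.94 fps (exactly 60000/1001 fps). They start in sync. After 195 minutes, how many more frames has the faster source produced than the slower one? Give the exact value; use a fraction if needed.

195 min = 11700 s.
A emits 60 × 11700 = 702000 frames; B emits 60000/1001 × 11700 = 54000000/77.
Difference = 54000/77 frames (≈ 701.2987); B is behind A.

54000/77 frames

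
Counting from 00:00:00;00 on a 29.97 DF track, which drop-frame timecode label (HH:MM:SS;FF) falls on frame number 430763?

Ten DF minutes hold 17982 frames, so frame 430763 lies in block 23 (frames 413586–431567) with 17177 frames into that block.
The block's first minute is 1800 frames and the rest 1798 each; 17177 frames reaches minute 9, so 23 × 18 + 9 × 2 = 432 labels have been skipped so far.
Adding those back, label number 430763 + 432 = 431195 at 30 labels/s is 14373 s + 5 f = 3 h 59 min 33 s frame 5, i.e. 03:59:33;05.

03:59:33;05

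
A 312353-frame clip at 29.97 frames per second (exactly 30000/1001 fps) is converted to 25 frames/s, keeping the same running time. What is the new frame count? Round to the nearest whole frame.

Frames at target rate = 312353 × (25) / (30000/1001) = 312665353/1200 ≈ 260554.461.
Nearest whole frame: 260554.

260554 frames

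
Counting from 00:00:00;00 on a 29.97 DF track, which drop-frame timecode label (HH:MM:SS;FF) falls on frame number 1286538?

Each 10-minute DF block holds 10 × 60 × 30 − 9 × 2 = 17982 frames. 1286538 ÷ 17982 → 71 full blocks, remainder 9816.
Within the partial block the first minute is 1800 frames and each further minute 1798, so 5 further minute boundaries passed. Total skipped labels = 18 × 71 + 2 × 5 = 1288.
Non-drop label index = 1286538 + 1288 = 1287826; at 30 labels/s that is 11:55:27:16, i.e. DF 11:55:27;16.

11:55:27;16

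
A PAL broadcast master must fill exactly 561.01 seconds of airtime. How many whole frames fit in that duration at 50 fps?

Frames = 561.01 × 50 = 56101/2 ≈ 28050.5000.
Complete frames: 28050.

28050 frames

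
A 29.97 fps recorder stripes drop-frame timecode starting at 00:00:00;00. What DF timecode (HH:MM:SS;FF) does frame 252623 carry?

02:20:29;05

Ten DF minutes hold 17982 frames, so frame 252623 lies in block 14 (frames 251748–269729) with 875 frames into that block.
The block's first minute is 1800 frames and the rest 1798 each; 875 frames reaches minute 0, so 14 × 18 + 0 × 2 = 252 labels have been skipped so far.
Adding those back, label number 252623 + 252 = 252875 at 30 labels/s is 8429 s + 5 f = 2 h 20 min 29 s frame 5, i.e. 02:20:29;05.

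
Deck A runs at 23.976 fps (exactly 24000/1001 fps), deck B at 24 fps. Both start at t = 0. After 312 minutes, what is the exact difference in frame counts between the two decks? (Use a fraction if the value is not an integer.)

34560/77 frames

312 min = 18720 s.
A emits 24000/1001 × 18720 = 34560000/77 frames; B emits 24 × 18720 = 449280.
Difference = 34560/77 frames (≈ 448.8312); B is ahead of A.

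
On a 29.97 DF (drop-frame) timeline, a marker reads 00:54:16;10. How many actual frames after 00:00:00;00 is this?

97592

Complete 10-minute blocks: 5, each 17982 frames → 89910.
Remaining 4 whole minutes in the current block: 1800 + 3 × 1798 = 7194 frames.
Within the current minute: 16 × 30 + 10 − 2 = 488 (labels ;00/;01 skipped at this minute). Total = 89910 + 7194 + 488 = 97592.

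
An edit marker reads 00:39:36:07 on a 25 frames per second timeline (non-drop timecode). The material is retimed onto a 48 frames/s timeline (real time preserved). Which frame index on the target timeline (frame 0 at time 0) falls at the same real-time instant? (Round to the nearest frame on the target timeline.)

Source frame index: (0×3600 + 39×60 + 36) × 25 + 7 = 59407.
Real time: 59407 / (25) = 59407/25 s.
Target frame: (59407/25) × (48) = 2851536/25 ≈ 114061.440 → 114061.

frame 114061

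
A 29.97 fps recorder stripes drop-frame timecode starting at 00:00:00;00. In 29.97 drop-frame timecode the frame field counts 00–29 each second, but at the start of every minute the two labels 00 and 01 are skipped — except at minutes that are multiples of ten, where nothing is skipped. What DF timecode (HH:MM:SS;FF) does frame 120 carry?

Each 10-minute DF block holds 10 × 60 × 30 − 9 × 2 = 17982 frames. 120 ÷ 17982 → 0 full blocks, remainder 120.
Within the partial block the first minute is 1800 frames and each further minute 1798, so 0 further minute boundaries passed. Total skipped labels = 18 × 0 + 2 × 0 = 0.
Non-drop label index = 120 + 0 = 120; at 30 labels/s that is 00:00:04:00, i.e. DF 00:00:04;00.

00:00:04;00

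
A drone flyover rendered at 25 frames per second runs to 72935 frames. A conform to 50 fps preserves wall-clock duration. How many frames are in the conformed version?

145870 frames

Target frames = source frames × (target rate / source rate) = 72935 × (50)/(25) = 72935 × 2 = 145870.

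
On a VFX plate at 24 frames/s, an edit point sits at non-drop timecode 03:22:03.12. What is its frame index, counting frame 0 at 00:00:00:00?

Total seconds to the label: (3 × 3600 + 22 × 60 + 3) = 12123.
Frame index = 12123 × 24 + 12 = 290964.

290964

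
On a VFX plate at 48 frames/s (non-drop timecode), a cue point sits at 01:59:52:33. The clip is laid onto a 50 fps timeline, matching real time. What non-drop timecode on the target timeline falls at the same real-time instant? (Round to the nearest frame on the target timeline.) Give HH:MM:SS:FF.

01:59:52:34

Source frame index: (1×3600 + 59×60 + 52) × 48 + 33 = 345249.
Real time: 345249 / (48) = 115083/16 s.
Target frame: (115083/16) × (50) = 2877075/8 ≈ 359634.375 → 359634.
At 50 labels/s: frame 359634 → 01:59:52:34.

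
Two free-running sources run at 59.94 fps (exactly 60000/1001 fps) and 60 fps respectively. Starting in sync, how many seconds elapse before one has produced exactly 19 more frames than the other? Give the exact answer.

The gap grows by |60 − 60000/1001| = 60/1001 frames per second.
Time for a 19-frame gap: 19 ÷ (60/1001) = 19019/60 s.

19019/60 seconds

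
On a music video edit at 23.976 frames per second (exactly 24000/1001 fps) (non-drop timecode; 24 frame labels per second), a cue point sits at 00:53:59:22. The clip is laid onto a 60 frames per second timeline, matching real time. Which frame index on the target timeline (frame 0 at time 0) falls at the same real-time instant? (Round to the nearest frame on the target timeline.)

frame 194589

Source frame index: (0×3600 + 53×60 + 59) × 24 + 22 = 77758.
Real time: 77758 / (24000/1001) = 38917879/12000 s.
Target frame: (38917879/12000) × (60) = 38917879/200 ≈ 194589.395 → 194589.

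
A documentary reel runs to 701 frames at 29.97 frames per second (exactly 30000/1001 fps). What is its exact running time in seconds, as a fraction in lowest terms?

701701/30000 seconds

Running time = 701 ÷ (30000/1001) = 701 × 1001/30000 = 701701/30000 s.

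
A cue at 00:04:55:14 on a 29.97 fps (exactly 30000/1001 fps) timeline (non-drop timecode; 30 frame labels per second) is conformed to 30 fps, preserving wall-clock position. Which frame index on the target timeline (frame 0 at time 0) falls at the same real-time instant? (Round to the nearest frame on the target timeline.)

frame 8873

Source frame index: (0×3600 + 4×60 + 55) × 30 + 14 = 8864.
Real time: 8864 / (30000/1001) = 554554/1875 s.
Target frame: (554554/1875) × (30) = 1109108/125 ≈ 8872.864 → 8873.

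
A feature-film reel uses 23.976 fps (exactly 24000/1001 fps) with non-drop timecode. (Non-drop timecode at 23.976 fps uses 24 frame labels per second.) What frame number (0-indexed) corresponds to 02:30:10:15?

Total seconds to the label: (2 × 3600 + 30 × 60 + 10) = 9010.
Frame index = 9010 × 24 + 15 = 216255.

frame 216255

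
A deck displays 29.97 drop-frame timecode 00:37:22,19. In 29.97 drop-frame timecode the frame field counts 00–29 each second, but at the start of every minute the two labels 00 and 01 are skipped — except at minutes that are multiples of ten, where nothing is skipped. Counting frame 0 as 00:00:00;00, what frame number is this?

67211

As if non-drop at 30 labels/s: (0 × 3600 + 37 × 60 + 22) × 30 + 19 = 67279.
Minute boundaries passed: 37; those not divisible by 10: 37 − 3 = 34; dropped labels = 2 × 34 = 68.
Actual frame index = 67279 − 68 = 67211.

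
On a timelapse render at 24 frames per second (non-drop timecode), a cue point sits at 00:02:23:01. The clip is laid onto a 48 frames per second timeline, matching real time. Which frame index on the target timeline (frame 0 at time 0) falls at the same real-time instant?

Source frame index: (0×3600 + 2×60 + 23) × 24 + 1 = 3433.
Real time: 3433 / (24) = 3433/24 s.
Target frame: (3433/24) × (48) = 6866.

frame 6866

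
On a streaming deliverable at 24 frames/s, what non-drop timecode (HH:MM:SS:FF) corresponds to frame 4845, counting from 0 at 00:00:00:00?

4845 ÷ 24 = 201 full seconds, remainder 21 frames.
201 s = 0 h 3 min 21 s.
Timecode: 00:03:21:21.

00:03:21:21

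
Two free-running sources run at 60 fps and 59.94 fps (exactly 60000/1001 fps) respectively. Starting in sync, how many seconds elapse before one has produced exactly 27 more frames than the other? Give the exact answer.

The gap grows by |60000/1001 − 60| = 60/1001 frames per second.
Time for a 27-frame gap: 27 ÷ (60/1001) = 450.45 s.

450.45 seconds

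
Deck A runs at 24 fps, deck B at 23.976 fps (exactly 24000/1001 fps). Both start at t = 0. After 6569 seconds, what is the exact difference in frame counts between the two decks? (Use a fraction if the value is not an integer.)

157656/1001 frames

A emits 24 × 6569 = 157656 frames; B emits 24000/1001 × 6569 = 157656000/1001.
Difference = 157656/1001 frames (≈ 157.4985); B is behind A.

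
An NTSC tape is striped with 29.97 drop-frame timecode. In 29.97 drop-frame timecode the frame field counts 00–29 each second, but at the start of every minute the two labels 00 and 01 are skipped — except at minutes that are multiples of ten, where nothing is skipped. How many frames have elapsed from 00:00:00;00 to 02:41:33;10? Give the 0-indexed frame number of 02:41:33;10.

As if non-drop at 30 labels/s: (2 × 3600 + 41 × 60 + 33) × 30 + 10 = 290800.
Minute boundaries passed: 161; those not divisible by 10: 161 − 16 = 145; dropped labels = 2 × 145 = 290.
Actual frame index = 290800 − 290 = 290510.

290510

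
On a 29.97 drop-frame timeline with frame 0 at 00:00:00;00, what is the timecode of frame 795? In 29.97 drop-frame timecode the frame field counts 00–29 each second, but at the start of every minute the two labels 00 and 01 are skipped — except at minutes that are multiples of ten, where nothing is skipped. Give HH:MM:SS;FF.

Ten DF minutes hold 17982 frames, so frame 795 lies in block 0 (frames 0–17981) with 795 frames into that block.
The block's first minute is 1800 frames and the rest 1798 each; 795 frames reaches minute 0, so 0 × 18 + 0 × 2 = 0 labels have been skipped so far.
Adding those back, label number 795 + 0 = 795 at 30 labels/s is 26 s + 15 f = 0 h 0 min 26 s frame 15, i.e. 00:00:26;15.

00:00:26;15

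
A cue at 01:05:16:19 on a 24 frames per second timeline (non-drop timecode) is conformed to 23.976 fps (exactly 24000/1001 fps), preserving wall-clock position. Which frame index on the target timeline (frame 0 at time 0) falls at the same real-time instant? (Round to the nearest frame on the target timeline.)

frame 93909

Source frame index: (1×3600 + 5×60 + 16) × 24 + 19 = 94003.
Real time: 94003 / (24) = 94003/24 s.
Target frame: (94003/24) × (24000/1001) = 1033000/11 ≈ 93909.091 → 93909.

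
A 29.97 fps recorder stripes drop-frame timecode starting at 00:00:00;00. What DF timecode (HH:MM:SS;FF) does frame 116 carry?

Ten DF minutes hold 17982 frames, so frame 116 lies in block 0 (frames 0–17981) with 116 frames into that block.
The block's first minute is 1800 frames and the rest 1798 each; 116 frames reaches minute 0, so 0 × 18 + 0 × 2 = 0 labels have been skipped so far.
Adding those back, label number 116 + 0 = 116 at 30 labels/s is 3 s + 26 f = 0 h 0 min 3 s frame 26, i.e. 00:00:03;26.

00:00:03;26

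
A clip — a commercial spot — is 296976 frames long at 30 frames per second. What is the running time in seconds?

9899.2 seconds

Running time = 296976 / (30) = 9899.2 s.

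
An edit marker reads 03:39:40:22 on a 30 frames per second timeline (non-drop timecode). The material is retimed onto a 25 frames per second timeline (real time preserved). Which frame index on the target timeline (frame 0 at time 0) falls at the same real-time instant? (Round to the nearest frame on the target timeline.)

Source frame index: (3×3600 + 39×60 + 40) × 30 + 22 = 395422.
Real time: 395422 / (30) = 197711/15 s.
Target frame: (197711/15) × (25) = 988555/3 ≈ 329518.333 → 329518.

frame 329518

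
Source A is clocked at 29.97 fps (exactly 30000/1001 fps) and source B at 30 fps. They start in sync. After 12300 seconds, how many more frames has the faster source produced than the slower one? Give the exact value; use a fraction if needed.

A emits 30000/1001 × 12300 = 369000000/1001 frames; B emits 30 × 12300 = 369000.
Difference = 369000/1001 frames (≈ 368.6314); B is ahead of A.

369000/1001 frames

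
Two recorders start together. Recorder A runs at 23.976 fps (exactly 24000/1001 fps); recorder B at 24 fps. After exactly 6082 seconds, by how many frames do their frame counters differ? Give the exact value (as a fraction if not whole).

145968/1001 frames

A emits 24000/1001 × 6082 = 145968000/1001 frames; B emits 24 × 6082 = 145968.
Difference = 145968/1001 frames (≈ 145.8222); B is ahead of A.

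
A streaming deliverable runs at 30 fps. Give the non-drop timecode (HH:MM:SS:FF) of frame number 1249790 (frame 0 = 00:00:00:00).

11:34:19:20

1249790 ÷ 30 = 41659 full seconds, remainder 20 frames.
41659 s = 11 h 34 min 19 s.
Timecode: 11:34:19:20.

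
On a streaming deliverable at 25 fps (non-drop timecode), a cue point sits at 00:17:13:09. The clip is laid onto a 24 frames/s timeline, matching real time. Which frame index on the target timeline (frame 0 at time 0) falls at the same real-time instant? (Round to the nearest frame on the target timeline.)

frame 24801

Source frame index: (0×3600 + 17×60 + 13) × 25 + 9 = 25834.
Real time: 25834 / (25) = 25834/25 s.
Target frame: (25834/25) × (24) = 620016/25 ≈ 24800.640 → 24801.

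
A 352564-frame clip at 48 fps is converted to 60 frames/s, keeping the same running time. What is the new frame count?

440705 frames

Target frames = source frames × (target rate / source rate) = 352564 × (60)/(48) = 352564 × 5/4 = 440705.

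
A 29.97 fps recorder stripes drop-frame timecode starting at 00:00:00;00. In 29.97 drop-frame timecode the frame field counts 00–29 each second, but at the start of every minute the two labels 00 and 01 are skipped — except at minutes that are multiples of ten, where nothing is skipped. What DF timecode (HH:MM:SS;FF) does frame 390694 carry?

Each 10-minute DF block holds 10 × 60 × 30 − 9 × 2 = 17982 frames. 390694 ÷ 17982 → 21 full blocks, remainder 13072.
Within the partial block the first minute is 1800 frames and each further minute 1798, so 7 further minute boundaries passed. Total skipped labels = 18 × 21 + 2 × 7 = 392.
Non-drop label index = 390694 + 392 = 391086; at 30 labels/s that is 03:37:16:06, i.e. DF 03:37:16;06.

03:37:16;06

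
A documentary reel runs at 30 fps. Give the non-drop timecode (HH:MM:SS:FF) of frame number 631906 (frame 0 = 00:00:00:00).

631906 ÷ 30 = 21063 full seconds, remainder 16 frames.
21063 s = 5 h 51 min 3 s.
Timecode: 05:51:03:16.

05:51:03:16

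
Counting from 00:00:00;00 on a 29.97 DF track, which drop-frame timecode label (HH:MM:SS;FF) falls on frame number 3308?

Each 10-minute DF block holds 10 × 60 × 30 − 9 × 2 = 17982 frames. 3308 ÷ 17982 → 0 full blocks, remainder 3308.
Within the partial block the first minute is 1800 frames and each further minute 1798, so 1 further minute boundary passed. Total skipped labels = 18 × 0 + 2 × 1 = 2.
Non-drop label index = 3308 + 2 = 3310; at 30 labels/s that is 00:01:50:10, i.e. DF 00:01:50;10.

00:01:50;10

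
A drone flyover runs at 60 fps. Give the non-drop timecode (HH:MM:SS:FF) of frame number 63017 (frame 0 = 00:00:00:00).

63017 ÷ 60 = 1050 full seconds, remainder 17 frames.
1050 s = 0 h 17 min 30 s.
Timecode: 00:17:30:17.

00:17:30:17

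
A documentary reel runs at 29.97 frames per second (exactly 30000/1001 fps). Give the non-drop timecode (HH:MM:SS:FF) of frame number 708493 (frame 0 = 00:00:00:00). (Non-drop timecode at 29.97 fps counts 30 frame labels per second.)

06:33:36:13

708493 ÷ 30 = 23616 full seconds, remainder 13 frames.
23616 s = 6 h 33 min 36 s.
Timecode: 06:33:36:13.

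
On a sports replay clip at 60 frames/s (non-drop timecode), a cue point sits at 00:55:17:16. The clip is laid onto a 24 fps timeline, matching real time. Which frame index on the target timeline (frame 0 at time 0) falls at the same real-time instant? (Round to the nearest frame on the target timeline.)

frame 79614

Source frame index: (0×3600 + 55×60 + 17) × 60 + 16 = 199036.
Real time: 199036 / (60) = 49759/15 s.
Target frame: (49759/15) × (24) = 398072/5 ≈ 79614.400 → 79614.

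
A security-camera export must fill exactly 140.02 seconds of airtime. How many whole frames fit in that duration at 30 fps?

Frames = 140.02 × 30 = 21003/5 ≈ 4200.6000.
Complete frames: 4200.

4200 frames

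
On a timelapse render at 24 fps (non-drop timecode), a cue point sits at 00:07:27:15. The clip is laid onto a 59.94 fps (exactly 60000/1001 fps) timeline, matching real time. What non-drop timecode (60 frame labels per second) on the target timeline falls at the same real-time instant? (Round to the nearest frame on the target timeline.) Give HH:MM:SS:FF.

00:07:27:11

Source frame index: (0×3600 + 7×60 + 27) × 24 + 15 = 10743.
Real time: 10743 / (24) = 3581/8 s.
Target frame: (3581/8) × (60000/1001) = 26857500/1001 ≈ 26830.669 → 26831.
At 60 labels/s: frame 26831 → 00:07:27:11.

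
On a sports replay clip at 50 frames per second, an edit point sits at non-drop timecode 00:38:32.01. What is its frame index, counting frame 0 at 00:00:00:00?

115601

Total seconds to the label: (0 × 3600 + 38 × 60 + 32) = 2312.
Frame index = 2312 × 50 + 1 = 115601.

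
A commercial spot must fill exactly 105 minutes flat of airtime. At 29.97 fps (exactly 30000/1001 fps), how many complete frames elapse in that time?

188811 frames

105 min = 6300 s.
Frames = 6300 × 30000/1001 = 27000000/143 ≈ 188811.1888.
Complete frames: 188811.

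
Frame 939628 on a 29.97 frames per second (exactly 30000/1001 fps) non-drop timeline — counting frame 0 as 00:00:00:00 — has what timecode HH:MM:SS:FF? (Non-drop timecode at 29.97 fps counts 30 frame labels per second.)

08:42:00:28

939628 ÷ 30 = 31320 full seconds, remainder 28 frames.
31320 s = 8 h 42 min 0 s.
Timecode: 08:42:00:28.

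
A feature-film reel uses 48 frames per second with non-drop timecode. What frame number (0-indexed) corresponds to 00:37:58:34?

Total seconds to the label: (0 × 3600 + 37 × 60 + 58) = 2278.
Frame index = 2278 × 48 + 34 = 109378.

frame 109378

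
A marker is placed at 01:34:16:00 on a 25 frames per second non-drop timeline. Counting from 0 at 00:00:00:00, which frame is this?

Total seconds to the label: (1 × 3600 + 34 × 60 + 16) = 5656.
Frame index = 5656 × 25 + 0 = 141400.

141400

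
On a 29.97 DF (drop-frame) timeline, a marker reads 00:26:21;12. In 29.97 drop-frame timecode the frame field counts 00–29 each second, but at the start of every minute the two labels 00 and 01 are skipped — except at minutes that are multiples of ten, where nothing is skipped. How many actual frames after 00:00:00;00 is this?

47394

As if non-drop at 30 labels/s: (0 × 3600 + 26 × 60 + 21) × 30 + 12 = 47442.
Minute boundaries passed: 26; those not divisible by 10: 26 − 2 = 24; dropped labels = 2 × 24 = 48.
Actual frame index = 47442 − 48 = 47394.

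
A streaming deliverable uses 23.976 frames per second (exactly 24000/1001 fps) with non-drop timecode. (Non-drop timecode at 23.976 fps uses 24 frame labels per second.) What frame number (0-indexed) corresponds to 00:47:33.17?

Total seconds to the label: (0 × 3600 + 47 × 60 + 33) = 2853.
Frame index = 2853 × 24 + 17 = 68489.

frame 68489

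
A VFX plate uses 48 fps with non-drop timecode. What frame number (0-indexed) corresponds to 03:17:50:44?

569804

Total seconds to the label: (3 × 3600 + 17 × 60 + 50) = 11870.
Frame index = 11870 × 48 + 44 = 569804.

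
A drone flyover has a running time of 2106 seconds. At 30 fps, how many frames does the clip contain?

63180 frames

Frames = 2106 × 30 = 63180.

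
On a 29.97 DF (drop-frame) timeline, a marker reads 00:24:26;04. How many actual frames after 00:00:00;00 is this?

43940

As if non-drop at 30 labels/s: (0 × 3600 + 24 × 60 + 26) × 30 + 4 = 43984.
Minute boundaries passed: 24; those not divisible by 10: 24 − 2 = 22; dropped labels = 2 × 22 = 44.
Actual frame index = 43984 − 44 = 43940.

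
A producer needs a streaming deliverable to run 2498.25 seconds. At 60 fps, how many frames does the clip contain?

Frames = 2498.25 × 60 = 149895.

149895 frames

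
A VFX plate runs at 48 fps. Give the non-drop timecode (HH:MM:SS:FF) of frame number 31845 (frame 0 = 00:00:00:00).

31845 ÷ 48 = 663 full seconds, remainder 21 frames.
663 s = 0 h 11 min 3 s.
Timecode: 00:11:03:21.

00:11:03:21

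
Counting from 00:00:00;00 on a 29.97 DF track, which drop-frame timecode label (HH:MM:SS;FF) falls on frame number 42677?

00:23:43;29

Each 10-minute DF block holds 10 × 60 × 30 − 9 × 2 = 17982 frames. 42677 ÷ 17982 → 2 full blocks, remainder 6713.
Within the partial block the first minute is 1800 frames and each further minute 1798, so 3 further minute boundaries passed. Total skipped labels = 18 × 2 + 2 × 3 = 42.
Non-drop label index = 42677 + 42 = 42719; at 30 labels/s that is 00:23:43:29, i.e. DF 00:23:43;29.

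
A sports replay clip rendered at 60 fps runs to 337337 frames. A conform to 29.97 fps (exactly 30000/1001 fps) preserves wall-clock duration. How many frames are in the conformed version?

168500 frames

Target frames = source frames × (target rate / source rate) = 337337 × (30000/1001)/(60) = 337337 × 500/1001 = 168500.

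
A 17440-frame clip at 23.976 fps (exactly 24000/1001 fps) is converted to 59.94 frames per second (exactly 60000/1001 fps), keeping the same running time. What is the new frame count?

43600 frames

Target frames = source frames × (target rate / source rate) = 17440 × (60000/1001)/(24000/1001) = 17440 × 5/2 = 43600.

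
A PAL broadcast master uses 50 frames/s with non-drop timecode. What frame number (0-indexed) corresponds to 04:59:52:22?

Total seconds to the label: (4 × 3600 + 59 × 60 + 52) = 17992.
Frame index = 17992 × 50 + 22 = 899622.

frame 899622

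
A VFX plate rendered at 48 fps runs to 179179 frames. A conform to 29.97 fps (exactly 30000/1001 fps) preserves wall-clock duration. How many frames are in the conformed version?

111875 frames

Target frames = source frames × (target rate / source rate) = 179179 × (30000/1001)/(48) = 179179 × 625/1001 = 111875.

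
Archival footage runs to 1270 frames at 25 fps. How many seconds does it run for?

Running time = 1270 / (25) = 50.8 s.

50.8 seconds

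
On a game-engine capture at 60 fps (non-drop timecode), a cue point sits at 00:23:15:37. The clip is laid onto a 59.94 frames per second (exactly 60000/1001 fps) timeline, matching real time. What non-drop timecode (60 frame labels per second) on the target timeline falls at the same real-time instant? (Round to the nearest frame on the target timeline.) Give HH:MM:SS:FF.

00:23:14:13

Source frame index: (0×3600 + 23×60 + 15) × 60 + 37 = 83737.
Real time: 83737 / (60) = 83737/60 s.
Target frame: (83737/60) × (60000/1001) = 83737000/1001 ≈ 83653.347 → 83653.
At 60 labels/s: frame 83653 → 00:23:14:13.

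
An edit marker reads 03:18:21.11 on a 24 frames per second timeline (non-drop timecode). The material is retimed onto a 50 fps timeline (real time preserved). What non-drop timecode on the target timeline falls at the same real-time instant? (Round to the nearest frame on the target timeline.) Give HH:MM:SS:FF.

Source frame index: (3×3600 + 18×60 + 21) × 24 + 11 = 285635.
Real time: 285635 / (24) = 285635/24 s.
Target frame: (285635/24) × (50) = 7140875/12 ≈ 595072.917 → 595073.
At 50 labels/s: frame 595073 → 03:18:21:23.

03:18:21:23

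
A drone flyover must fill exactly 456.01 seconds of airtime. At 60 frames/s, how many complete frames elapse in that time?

Frames = 456.01 × 60 = 136803/5 ≈ 27360.6000.
Complete frames: 27360.

27360 frames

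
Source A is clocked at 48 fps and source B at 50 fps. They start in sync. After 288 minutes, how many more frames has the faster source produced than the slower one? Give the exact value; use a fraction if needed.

288 min = 17280 s.
A emits 48 × 17280 = 829440 frames; B emits 50 × 17280 = 864000.
Difference = 34560 frames; B is ahead of A.

34560 frames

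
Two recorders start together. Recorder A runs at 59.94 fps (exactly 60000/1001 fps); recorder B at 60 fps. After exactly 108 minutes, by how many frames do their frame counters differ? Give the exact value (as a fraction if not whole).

108 min = 6480 s.
A emits 60000/1001 × 6480 = 388800000/1001 frames; B emits 60 × 6480 = 388800.
Difference = 388800/1001 frames (≈ 388.4116); B is ahead of A.

388800/1001 frames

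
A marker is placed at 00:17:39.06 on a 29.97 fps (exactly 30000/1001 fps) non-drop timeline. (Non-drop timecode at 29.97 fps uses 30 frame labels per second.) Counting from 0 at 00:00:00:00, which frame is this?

31776

Total seconds to the label: (0 × 3600 + 17 × 60 + 39) = 1059.
Frame index = 1059 × 30 + 6 = 31776.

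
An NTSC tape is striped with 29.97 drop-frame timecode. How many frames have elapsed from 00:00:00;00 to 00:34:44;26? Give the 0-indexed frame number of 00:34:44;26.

Complete 10-minute blocks: 3, each 17982 frames → 53946.
Remaining 4 whole minutes in the current block: 1800 + 3 × 1798 = 7194 frames.
Within the current minute: 44 × 30 + 26 − 2 = 1344 (labels ;00/;01 skipped at this minute). Total = 53946 + 7194 + 1344 = 62484.

62484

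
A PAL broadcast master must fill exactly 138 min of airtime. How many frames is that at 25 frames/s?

138 min = 8280 s.
Frames = 8280 × 25 = 207000.

207000 frames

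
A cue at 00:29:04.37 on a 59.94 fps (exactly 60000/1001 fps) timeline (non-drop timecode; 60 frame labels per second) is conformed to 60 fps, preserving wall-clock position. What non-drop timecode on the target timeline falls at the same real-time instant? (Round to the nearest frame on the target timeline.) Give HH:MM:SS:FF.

00:29:06:22

Source frame index: (0×3600 + 29×60 + 4) × 60 + 37 = 104677.
Real time: 104677 / (60000/1001) = 104781677/60000 s.
Target frame: (104781677/60000) × (60) = 104781677/1000 ≈ 104781.677 → 104782.
At 60 labels/s: frame 104782 → 00:29:06:22.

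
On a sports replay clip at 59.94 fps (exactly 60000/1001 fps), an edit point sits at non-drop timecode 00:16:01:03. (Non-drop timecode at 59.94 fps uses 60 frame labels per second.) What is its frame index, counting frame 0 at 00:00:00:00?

Total seconds to the label: (0 × 3600 + 16 × 60 + 1) = 961.
Frame index = 961 × 60 + 3 = 57663.

57663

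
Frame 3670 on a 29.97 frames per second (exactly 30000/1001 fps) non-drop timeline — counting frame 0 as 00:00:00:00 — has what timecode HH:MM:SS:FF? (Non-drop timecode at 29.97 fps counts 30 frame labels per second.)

00:02:02:10

3670 ÷ 30 = 122 full seconds, remainder 10 frames.
122 s = 0 h 2 min 2 s.
Timecode: 00:02:02:10.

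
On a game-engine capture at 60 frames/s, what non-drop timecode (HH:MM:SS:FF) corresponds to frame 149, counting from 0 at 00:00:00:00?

149 ÷ 60 = 2 full seconds, remainder 29 frames.
2 s = 0 h 0 min 2 s.
Timecode: 00:00:02:29.

00:00:02:29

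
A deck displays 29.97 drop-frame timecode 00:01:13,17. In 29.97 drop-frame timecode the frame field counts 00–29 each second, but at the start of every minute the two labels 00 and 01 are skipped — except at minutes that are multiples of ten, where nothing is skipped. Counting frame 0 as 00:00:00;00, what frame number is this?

2205

Complete 10-minute blocks: 0, each 17982 frames → 0.
Remaining 1 whole minute in the current block: 1800 + 0 × 1798 = 1800 frames.
Within the current minute: 13 × 30 + 17 − 2 = 405 (labels ;00/;01 skipped at this minute). Total = 0 + 1800 + 405 = 2205.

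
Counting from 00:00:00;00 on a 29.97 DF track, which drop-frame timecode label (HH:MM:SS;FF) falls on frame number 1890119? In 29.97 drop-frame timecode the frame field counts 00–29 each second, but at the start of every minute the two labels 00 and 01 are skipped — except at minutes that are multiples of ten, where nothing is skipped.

Ten DF minutes hold 17982 frames, so frame 1890119 lies in block 105 (frames 1888110–1906091) with 2009 frames into that block.
The block's first minute is 1800 frames and the rest 1798 each; 2009 frames reaches minute 1, so 105 × 18 + 1 × 2 = 1892 labels have been skipped so far.
Adding those back, label number 1890119 + 1892 = 1892011 at 30 labels/s is 63067 s + 1 f = 17 h 31 min 7 s frame 1, i.e. 17:31:07;01.

17:31:07;01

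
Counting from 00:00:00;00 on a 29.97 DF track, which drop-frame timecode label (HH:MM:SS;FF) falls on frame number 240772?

02:13:53;22

Ten DF minutes hold 17982 frames, so frame 240772 lies in block 13 (frames 233766–251747) with 7006 frames into that block.
The block's first minute is 1800 frames and the rest 1798 each; 7006 frames reaches minute 3, so 13 × 18 + 3 × 2 = 240 labels have been skipped so far.
Adding those back, label number 240772 + 240 = 241012 at 30 labels/s is 8033 s + 22 f = 2 h 13 min 53 s frame 22, i.e. 02:13:53;22.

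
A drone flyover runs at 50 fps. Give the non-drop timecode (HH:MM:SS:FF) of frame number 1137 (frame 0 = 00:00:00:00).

00:00:22:37

1137 ÷ 50 = 22 full seconds, remainder 37 frames.
22 s = 0 h 0 min 22 s.
Timecode: 00:00:22:37.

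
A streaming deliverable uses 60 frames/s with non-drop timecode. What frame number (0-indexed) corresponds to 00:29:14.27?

105267

Total seconds to the label: (0 × 3600 + 29 × 60 + 14) = 1754.
Frame index = 1754 × 60 + 27 = 105267.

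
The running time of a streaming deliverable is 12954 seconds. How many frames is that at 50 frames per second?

647700 frames

Frames = 12954 × 50 = 647700.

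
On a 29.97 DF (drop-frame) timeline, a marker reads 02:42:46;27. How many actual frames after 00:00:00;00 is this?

292715

As if non-drop at 30 labels/s: (2 × 3600 + 42 × 60 + 46) × 30 + 27 = 293007.
Minute boundaries passed: 162; those not divisible by 10: 162 − 16 = 146; dropped labels = 2 × 146 = 292.
Actual frame index = 293007 − 292 = 292715.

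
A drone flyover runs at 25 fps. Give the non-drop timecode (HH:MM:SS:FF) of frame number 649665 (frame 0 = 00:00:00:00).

07:13:06:15

649665 ÷ 25 = 25986 full seconds, remainder 15 frames.
25986 s = 7 h 13 min 6 s.
Timecode: 07:13:06:15.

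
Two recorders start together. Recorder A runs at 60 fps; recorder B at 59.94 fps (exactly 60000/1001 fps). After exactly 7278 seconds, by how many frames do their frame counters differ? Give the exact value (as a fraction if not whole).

A emits 60 × 7278 = 436680 frames; B emits 60000/1001 × 7278 = 436680000/1001.
Difference = 436680/1001 frames (≈ 436.2438); B is behind A.

436680/1001 frames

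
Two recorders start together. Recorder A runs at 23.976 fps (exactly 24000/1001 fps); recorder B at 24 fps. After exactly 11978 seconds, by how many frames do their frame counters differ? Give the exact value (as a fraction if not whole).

287472/1001 frames

A emits 24000/1001 × 11978 = 287472000/1001 frames; B emits 24 × 11978 = 287472.
Difference = 287472/1001 frames (≈ 287.1848); B is ahead of A.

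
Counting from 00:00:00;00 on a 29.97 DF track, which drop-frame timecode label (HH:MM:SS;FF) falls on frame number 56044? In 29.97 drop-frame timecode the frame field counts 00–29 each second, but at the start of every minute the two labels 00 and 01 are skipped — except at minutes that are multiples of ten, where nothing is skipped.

Each 10-minute DF block holds 10 × 60 × 30 − 9 × 2 = 17982 frames. 56044 ÷ 17982 → 3 full blocks, remainder 2098.
Within the partial block the first minute is 1800 frames and each further minute 1798, so 1 further minute boundary passed. Total skipped labels = 18 × 3 + 2 × 1 = 56.
Non-drop label index = 56044 + 56 = 56100; at 30 labels/s that is 00:31:10:00, i.e. DF 00:31:10;00.

00:31:10;00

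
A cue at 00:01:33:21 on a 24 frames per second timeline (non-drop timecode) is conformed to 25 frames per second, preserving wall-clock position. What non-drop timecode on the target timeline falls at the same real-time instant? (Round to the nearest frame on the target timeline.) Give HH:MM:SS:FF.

00:01:33:22

Source frame index: (0×3600 + 1×60 + 33) × 24 + 21 = 2253.
Real time: 2253 / (24) = 751/8 s.
Target frame: (751/8) × (25) = 18775/8 ≈ 2346.875 → 2347.
At 25 labels/s: frame 2347 → 00:01:33:22.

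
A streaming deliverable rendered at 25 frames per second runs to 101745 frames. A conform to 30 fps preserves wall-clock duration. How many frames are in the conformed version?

122094 frames

Target frames = source frames × (target rate / source rate) = 101745 × (30)/(25) = 101745 × 6/5 = 122094.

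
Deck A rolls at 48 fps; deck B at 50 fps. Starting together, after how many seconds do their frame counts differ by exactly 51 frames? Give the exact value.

The gap grows by |50 − 48| = 2 frames per second.
Time for a 51-frame gap: 51 ÷ (2) = 25.5 s.

25.5 seconds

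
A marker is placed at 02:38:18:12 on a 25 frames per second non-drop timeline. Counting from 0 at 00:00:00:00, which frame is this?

Total seconds to the label: (2 × 3600 + 38 × 60 + 18) = 9498.
Frame index = 9498 × 25 + 12 = 237462.

237462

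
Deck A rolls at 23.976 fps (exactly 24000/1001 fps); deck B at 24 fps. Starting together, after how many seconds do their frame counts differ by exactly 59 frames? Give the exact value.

59059/24 seconds

The gap grows by |24 − 24000/1001| = 24/1001 frames per second.
Time for a 59-frame gap: 59 ÷ (24/1001) = 59059/24 s.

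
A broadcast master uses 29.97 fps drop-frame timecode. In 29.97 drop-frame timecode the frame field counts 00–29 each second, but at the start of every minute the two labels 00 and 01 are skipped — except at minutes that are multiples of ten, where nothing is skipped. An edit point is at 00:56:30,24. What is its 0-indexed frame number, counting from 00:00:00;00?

As if non-drop at 30 labels/s: (0 × 3600 + 56 × 60 + 30) × 30 + 24 = 101724.
Minute boundaries passed: 56; those not divisible by 10: 56 − 5 = 51; dropped labels = 2 × 51 = 102.
Actual frame index = 101724 − 102 = 101622.

101622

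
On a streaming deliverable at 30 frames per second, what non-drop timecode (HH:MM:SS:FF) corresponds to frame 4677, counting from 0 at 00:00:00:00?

4677 ÷ 30 = 155 full seconds, remainder 27 frames.
155 s = 0 h 2 min 35 s.
Timecode: 00:02:35:27.

00:02:35:27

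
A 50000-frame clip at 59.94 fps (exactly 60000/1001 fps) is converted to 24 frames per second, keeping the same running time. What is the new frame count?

20020 frames

Target frames = source frames × (target rate / source rate) = 50000 × (24)/(60000/1001) = 50000 × 1001/2500 = 20020.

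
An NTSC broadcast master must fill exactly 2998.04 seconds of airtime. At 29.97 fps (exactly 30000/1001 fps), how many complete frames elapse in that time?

Frames = 2998.04 × 30000/1001 = 89941200/1001 ≈ 89851.3487.
Complete frames: 89851.

89851 frames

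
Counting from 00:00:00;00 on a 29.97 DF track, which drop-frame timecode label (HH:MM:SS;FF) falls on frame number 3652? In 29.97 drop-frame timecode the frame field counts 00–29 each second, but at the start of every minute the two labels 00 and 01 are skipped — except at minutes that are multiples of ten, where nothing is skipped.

00:02:01;26

Ten DF minutes hold 17982 frames, so frame 3652 lies in block 0 (frames 0–17981) with 3652 frames into that block.
The block's first minute is 1800 frames and the rest 1798 each; 3652 frames reaches minute 2, so 0 × 18 + 2 × 2 = 4 labels have been skipped so far.
Adding those back, label number 3652 + 4 = 3656 at 30 labels/s is 121 s + 26 f = 0 h 2 min 1 s frame 26, i.e. 00:02:01;26.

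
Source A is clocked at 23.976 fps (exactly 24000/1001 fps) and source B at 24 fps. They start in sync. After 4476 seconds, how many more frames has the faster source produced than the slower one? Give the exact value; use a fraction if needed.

A emits 24000/1001 × 4476 = 107424000/1001 frames; B emits 24 × 4476 = 107424.
Difference = 107424/1001 frames (≈ 107.3167); B is ahead of A.

107424/1001 frames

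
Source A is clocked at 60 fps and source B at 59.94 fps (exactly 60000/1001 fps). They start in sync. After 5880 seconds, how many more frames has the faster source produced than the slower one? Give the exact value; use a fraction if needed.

A emits 60 × 5880 = 352800 frames; B emits 60000/1001 × 5880 = 50400000/143.
Difference = 50400/143 frames (≈ 352.4476); B is behind A.

50400/143 frames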